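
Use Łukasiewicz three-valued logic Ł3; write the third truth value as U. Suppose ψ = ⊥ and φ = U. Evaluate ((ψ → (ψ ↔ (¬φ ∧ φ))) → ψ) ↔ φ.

U

¬φ = ¬U = U
¬φ ∧ φ = U ∧ U = U
ψ ↔ (¬φ ∧ φ) = ⊥ ↔ U = U  [1 − |0−½|]
ψ → (ψ ↔ (¬φ ∧ φ)) = ⊥ → U = ⊤
(ψ → (ψ ↔ (¬φ ∧ φ))) → ψ = ⊤ → ⊥ = ⊥
((ψ → (ψ ↔ (¬φ ∧ φ))) → ψ) ↔ φ = ⊥ ↔ U = U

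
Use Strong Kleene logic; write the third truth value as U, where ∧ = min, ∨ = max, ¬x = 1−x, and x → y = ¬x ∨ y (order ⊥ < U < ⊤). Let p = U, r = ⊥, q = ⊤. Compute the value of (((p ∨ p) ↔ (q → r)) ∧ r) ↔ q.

p ∨ p = U ∨ U = U
q → r = ⊤ → ⊥ = ⊥
(p ∨ p) ↔ (q → r) = U ↔ ⊥ = U
((p ∨ p) ↔ (q → r)) ∧ r = U ∧ ⊥ = ⊥
(((p ∨ p) ↔ (q → r)) ∧ r) ↔ q = ⊥ ↔ ⊤ = ⊥

⊥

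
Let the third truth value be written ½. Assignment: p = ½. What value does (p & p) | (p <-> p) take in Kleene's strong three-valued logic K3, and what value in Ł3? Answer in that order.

In Kleene's strong three-valued logic K3: p & p = ½ & ½ = ½
p <-> p = ½ <-> ½ = ½
(p & p) | (p <-> p) = ½ | ½ = ½
In Ł3: p & p = ½ & ½ = ½
p <-> p = ½ <-> ½ = T  [1 − |½−½|]
(p & p) | (p <-> p) = ½ | T = T
They differ because Kleene's strong three-valued logic K3 and Ł3 treat ½ differently under implication.

½; T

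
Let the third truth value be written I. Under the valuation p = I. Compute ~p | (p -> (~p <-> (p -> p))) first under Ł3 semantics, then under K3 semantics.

T; I

In Ł3: ~p = ~I = I
~p = ~I = I
p -> p = I -> I = T  [min(1, 1−½+½)]
~p <-> (p -> p) = I <-> T = I
p -> (~p <-> (p -> p)) = I -> I = T
~p | (p -> (~p <-> (p -> p))) = I | T = T
In K3: ~p = ~I = I
~p = ~I = I
p -> p = I -> I = I
~p <-> (p -> p) = I <-> I = I
p -> (~p <-> (p -> p)) = I -> I = I
~p | (p -> (~p <-> (p -> p))) = I | I = I
They differ because Ł3 and K3 treat I differently under implication.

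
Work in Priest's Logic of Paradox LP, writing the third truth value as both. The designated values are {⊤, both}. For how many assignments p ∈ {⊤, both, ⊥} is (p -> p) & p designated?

2

p=⊤: ⊤ ✓
p=both: both ✓
p=⊥: ⊥ ·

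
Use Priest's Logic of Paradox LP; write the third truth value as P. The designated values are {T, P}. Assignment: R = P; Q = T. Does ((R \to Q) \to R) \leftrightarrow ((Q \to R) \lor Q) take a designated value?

Yes

R \to Q = P \to T = T  [\lnot P \lor T]
(R \to Q) \to R = T \to P = P
Q \to R = T \to P = P
(Q \to R) \lor Q = P \lor T = T
((R \to Q) \to R) \leftrightarrow ((Q \to R) \lor Q) = P \leftrightarrow T = P
P ∈ {T, P}.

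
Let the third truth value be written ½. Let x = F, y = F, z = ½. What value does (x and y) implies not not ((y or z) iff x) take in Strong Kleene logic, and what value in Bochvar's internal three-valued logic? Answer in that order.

In Strong Kleene logic: x and y = F and F = F
y or z = F or ½ = ½
(y or z) iff x = ½ iff F = ½
not ((y or z) iff x) = not ½ = ½
not not ((y or z) iff x) = not ½ = ½
(x and y) implies not not ((y or z) iff x) = F implies ½ = T  [not F or ½]
In Bochvar's internal three-valued logic: x and y = F and F = F
y or z = F or ½ = ½
(y or z) iff x = ½ iff F = ½
not ((y or z) iff x) = not ½ = ½
not not ((y or z) iff x) = not ½ = ½
(x and y) implies not not ((y or z) iff x) = F implies ½ = ½
They differ because Strong Kleene logic and Bochvar's internal three-valued logic treat ½ differently under the binary connectives.

T; ½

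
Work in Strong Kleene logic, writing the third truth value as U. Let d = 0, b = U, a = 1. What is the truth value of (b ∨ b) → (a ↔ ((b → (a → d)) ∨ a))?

b ∨ b = U ∨ U = U
a → d = 1 → 0 = 0
b → (a → d) = U → 0 = U
(b → (a → d)) ∨ a = U ∨ 1 = 1
a ↔ ((b → (a → d)) ∨ a) = 1 ↔ 1 = 1
(b ∨ b) → (a ↔ ((b → (a → d)) ∨ a)) = U → 1 = 1

1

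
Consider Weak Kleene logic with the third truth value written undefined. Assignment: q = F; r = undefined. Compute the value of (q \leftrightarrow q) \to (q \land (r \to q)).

q \leftrightarrow q = F \leftrightarrow F = T
r \to q = undefined \to F = undefined  [any arg is the third value ⇒ result is the third value]
q \land (r \to q) = F \land undefined = undefined
(q \leftrightarrow q) \to (q \land (r \to q)) = T \to undefined = undefined

undefined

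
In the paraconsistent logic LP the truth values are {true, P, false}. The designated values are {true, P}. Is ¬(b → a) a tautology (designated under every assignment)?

No

Countermodel: b=true, a=true gives false, which is not designated.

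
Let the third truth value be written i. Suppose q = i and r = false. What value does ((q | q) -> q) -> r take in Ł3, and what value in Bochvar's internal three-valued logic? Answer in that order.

false; i

In Ł3: q | q = i | i = i
(q | q) -> q = i -> i = true  [min(1, 1−½+½)]
((q | q) -> q) -> r = true -> false = false
In Bochvar's internal three-valued logic: q | q = i | i = i
(q | q) -> q = i -> i = i  [any arg is the third value ⇒ result is the third value]
((q | q) -> q) -> r = i -> false = i
They differ because Ł3 and Bochvar's internal three-valued logic treat i differently under the binary connectives.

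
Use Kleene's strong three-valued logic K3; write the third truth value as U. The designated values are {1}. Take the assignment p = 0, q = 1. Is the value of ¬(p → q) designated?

p → q = 0 → 1 = 1
¬(p → q) = ¬1 = 0
0 ∉ {1}.

No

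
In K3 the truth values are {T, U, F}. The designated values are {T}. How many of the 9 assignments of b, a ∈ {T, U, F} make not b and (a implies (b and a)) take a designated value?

Designated under: (b=F, a=F).

1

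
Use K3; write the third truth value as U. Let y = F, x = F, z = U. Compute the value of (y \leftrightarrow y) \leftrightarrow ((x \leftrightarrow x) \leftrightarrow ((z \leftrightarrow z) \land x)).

F

y \leftrightarrow y = F \leftrightarrow F = T
x \leftrightarrow x = F \leftrightarrow F = T
z \leftrightarrow z = U \leftrightarrow U = U
(z \leftrightarrow z) \land x = U \land F = F
(x \leftrightarrow x) \leftrightarrow ((z \leftrightarrow z) \land x) = T \leftrightarrow F = F
(y \leftrightarrow y) \leftrightarrow ((x \leftrightarrow x) \leftrightarrow ((z \leftrightarrow z) \land x)) = T \leftrightarrow F = F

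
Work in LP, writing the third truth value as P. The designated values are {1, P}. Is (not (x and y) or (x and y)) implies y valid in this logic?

Countermodel: x=1, y=0 gives 0, which is not designated.

No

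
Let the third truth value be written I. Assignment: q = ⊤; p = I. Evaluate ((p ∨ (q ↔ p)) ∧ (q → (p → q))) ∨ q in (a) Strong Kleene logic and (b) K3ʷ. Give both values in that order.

⊤; I

In Strong Kleene logic: q ↔ p = ⊤ ↔ I = I
p ∨ (q ↔ p) = I ∨ I = I
p → q = I → ⊤ = ⊤  [¬I ∨ ⊤]
q → (p → q) = ⊤ → ⊤ = ⊤
(p ∨ (q ↔ p)) ∧ (q → (p → q)) = I ∧ ⊤ = I
((p ∨ (q ↔ p)) ∧ (q → (p → q))) ∨ q = I ∨ ⊤ = ⊤
In K3ʷ: q ↔ p = ⊤ ↔ I = I
p ∨ (q ↔ p) = I ∨ I = I
p → q = I → ⊤ = I  [any arg is the third value ⇒ result is the third value]
q → (p → q) = ⊤ → I = I
(p ∨ (q ↔ p)) ∧ (q → (p → q)) = I ∧ I = I
((p ∨ (q ↔ p)) ∧ (q → (p → q))) ∨ q = I ∨ ⊤ = I
They differ because Strong Kleene logic and K3ʷ treat I differently under the binary connectives.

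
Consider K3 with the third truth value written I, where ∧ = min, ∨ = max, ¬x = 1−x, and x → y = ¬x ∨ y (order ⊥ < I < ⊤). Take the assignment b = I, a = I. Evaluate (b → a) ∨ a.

I

b → a = I → I = I  [¬I ∨ I]
(b → a) ∨ a = I ∨ I = I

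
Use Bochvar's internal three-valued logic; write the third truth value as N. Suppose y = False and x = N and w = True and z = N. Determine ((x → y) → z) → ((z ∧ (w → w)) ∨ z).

x → y = N → False = N
(x → y) → z = N → N = N
w → w = True → True = True
z ∧ (w → w) = N ∧ True = N
(z ∧ (w → w)) ∨ z = N ∨ N = N
((x → y) → z) → ((z ∧ (w → w)) ∨ z) = N → N = N

N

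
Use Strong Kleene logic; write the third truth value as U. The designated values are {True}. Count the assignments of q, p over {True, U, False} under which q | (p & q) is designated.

Designated under: (q=True, p=True); (q=True, p=U); (q=True, p=False).

3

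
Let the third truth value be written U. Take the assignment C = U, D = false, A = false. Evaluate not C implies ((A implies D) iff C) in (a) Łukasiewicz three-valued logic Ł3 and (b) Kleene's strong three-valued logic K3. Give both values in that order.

true; U

In Łukasiewicz three-valued logic Ł3: not C = not U = U
A implies D = false implies false = true
(A implies D) iff C = true iff U = U  [1 − |1−½|]
not C implies ((A implies D) iff C) = U implies U = true
In Kleene's strong three-valued logic K3: not C = not U = U
A implies D = false implies false = true
(A implies D) iff C = true iff U = U
not C implies ((A implies D) iff C) = U implies U = U
They differ because Łukasiewicz three-valued logic Ł3 and Kleene's strong three-valued logic K3 treat U differently under implication.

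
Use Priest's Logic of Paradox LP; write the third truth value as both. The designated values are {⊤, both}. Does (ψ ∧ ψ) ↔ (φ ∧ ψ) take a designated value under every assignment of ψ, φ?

No

Countermodel: ψ=⊤, φ=⊥ gives ⊥, which is not designated.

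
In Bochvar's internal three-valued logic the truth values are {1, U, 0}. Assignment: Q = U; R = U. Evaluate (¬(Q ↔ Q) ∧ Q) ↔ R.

Q ↔ Q = U ↔ U = U
¬(Q ↔ Q) = ¬U = U
¬(Q ↔ Q) ∧ Q = U ∧ U = U
(¬(Q ↔ Q) ∧ Q) ↔ R = U ↔ U = U

U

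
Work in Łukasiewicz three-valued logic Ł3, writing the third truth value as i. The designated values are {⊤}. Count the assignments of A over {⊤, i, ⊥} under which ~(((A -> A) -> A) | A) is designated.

1

A=⊤: ⊥ ·
A=i: i ·
A=⊥: ⊤ ✓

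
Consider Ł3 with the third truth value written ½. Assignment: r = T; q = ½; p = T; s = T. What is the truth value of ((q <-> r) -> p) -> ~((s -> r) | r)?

F

q <-> r = ½ <-> T = ½  [1 − |½−1|]
(q <-> r) -> p = ½ -> T = T
s -> r = T -> T = T
(s -> r) | r = T | T = T
~((s -> r) | r) = ~T = F
((q <-> r) -> p) -> ~((s -> r) | r) = T -> F = F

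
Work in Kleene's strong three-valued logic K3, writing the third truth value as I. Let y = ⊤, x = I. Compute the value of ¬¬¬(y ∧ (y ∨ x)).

y ∨ x = ⊤ ∨ I = ⊤
y ∧ (y ∨ x) = ⊤ ∧ ⊤ = ⊤
¬(y ∧ (y ∨ x)) = ¬⊤ = ⊥
¬¬(y ∧ (y ∨ x)) = ¬⊥ = ⊤
¬¬¬(y ∧ (y ∨ x)) = ¬⊤ = ⊥

⊥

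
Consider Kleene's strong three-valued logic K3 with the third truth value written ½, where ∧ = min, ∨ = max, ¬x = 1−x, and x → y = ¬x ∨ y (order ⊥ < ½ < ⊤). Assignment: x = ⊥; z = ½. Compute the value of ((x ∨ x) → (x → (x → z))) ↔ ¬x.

⊤

x ∨ x = ⊥ ∨ ⊥ = ⊥
x → z = ⊥ → ½ = ⊤  [¬⊥ ∨ ½]
x → (x → z) = ⊥ → ⊤ = ⊤
(x ∨ x) → (x → (x → z)) = ⊥ → ⊤ = ⊤
¬x = ¬⊥ = ⊤
((x ∨ x) → (x → (x → z))) ↔ ¬x = ⊤ ↔ ⊤ = ⊤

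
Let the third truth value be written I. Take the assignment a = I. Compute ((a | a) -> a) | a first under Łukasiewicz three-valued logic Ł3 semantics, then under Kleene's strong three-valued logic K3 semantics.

⊤; I

In Łukasiewicz three-valued logic Ł3: a | a = I | I = I
(a | a) -> a = I -> I = ⊤  [min(1, 1−½+½)]
((a | a) -> a) | a = ⊤ | I = ⊤
In Kleene's strong three-valued logic K3: a | a = I | I = I
(a | a) -> a = I -> I = I
((a | a) -> a) | a = I | I = I
They differ because Łukasiewicz three-valued logic Ł3 and Kleene's strong three-valued logic K3 treat I differently under implication.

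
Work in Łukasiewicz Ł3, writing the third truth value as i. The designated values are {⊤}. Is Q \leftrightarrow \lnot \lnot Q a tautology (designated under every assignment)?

Every assignment of Q over {⊤, i, ⊥} gives a value in {⊤}.
In particular, with Q=i: Q \leftrightarrow \lnot \lnot Q = ⊤.

Yes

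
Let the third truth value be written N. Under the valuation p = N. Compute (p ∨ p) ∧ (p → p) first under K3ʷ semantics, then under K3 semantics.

In K3ʷ: p ∨ p = N ∨ N = N
p → p = N → N = N  [any arg is the third value ⇒ result is the third value]
(p ∨ p) ∧ (p → p) = N ∧ N = N
In K3: p ∨ p = N ∨ N = N
p → p = N → N = N  [¬N ∨ N]
(p ∨ p) ∧ (p → p) = N ∧ N = N

N; N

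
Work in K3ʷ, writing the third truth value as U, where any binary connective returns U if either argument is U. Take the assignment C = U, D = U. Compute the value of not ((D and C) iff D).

D and C = U and U = U
(D and C) iff D = U iff U = U
not ((D and C) iff D) = not U = U

U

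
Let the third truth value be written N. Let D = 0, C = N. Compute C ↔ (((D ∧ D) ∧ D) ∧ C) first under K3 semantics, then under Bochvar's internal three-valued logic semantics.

In K3: D ∧ D = 0 ∧ 0 = 0
(D ∧ D) ∧ D = 0 ∧ 0 = 0
((D ∧ D) ∧ D) ∧ C = 0 ∧ N = 0
C ↔ (((D ∧ D) ∧ D) ∧ C) = N ↔ 0 = N
In Bochvar's internal three-valued logic: D ∧ D = 0 ∧ 0 = 0
(D ∧ D) ∧ D = 0 ∧ 0 = 0
((D ∧ D) ∧ D) ∧ C = 0 ∧ N = N
C ↔ (((D ∧ D) ∧ D) ∧ C) = N ↔ N = N

N; N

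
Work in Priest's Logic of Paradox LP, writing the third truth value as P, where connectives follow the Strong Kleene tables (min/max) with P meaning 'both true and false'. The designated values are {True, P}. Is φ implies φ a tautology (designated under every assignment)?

Every assignment of φ over {True, P, False} gives a value in {True, P}.
In particular, with φ=P: φ implies φ = P.

Yes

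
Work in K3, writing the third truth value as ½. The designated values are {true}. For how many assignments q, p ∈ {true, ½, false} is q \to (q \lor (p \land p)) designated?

Of the 9 assignments, 7 give a value in {true}.

7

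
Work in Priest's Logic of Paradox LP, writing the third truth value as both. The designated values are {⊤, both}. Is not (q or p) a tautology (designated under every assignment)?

Countermodel: q=⊤, p=⊤ gives ⊥, which is not designated.

No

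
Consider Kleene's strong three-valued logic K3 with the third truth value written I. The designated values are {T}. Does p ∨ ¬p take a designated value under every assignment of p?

No

Countermodel: p=I gives I, which is not designated.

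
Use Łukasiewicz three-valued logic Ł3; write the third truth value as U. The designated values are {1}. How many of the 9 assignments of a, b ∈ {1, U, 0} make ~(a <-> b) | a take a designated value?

Designated under: (a=1, b=1); (a=1, b=U); (a=1, b=0); (a=0, b=1).

4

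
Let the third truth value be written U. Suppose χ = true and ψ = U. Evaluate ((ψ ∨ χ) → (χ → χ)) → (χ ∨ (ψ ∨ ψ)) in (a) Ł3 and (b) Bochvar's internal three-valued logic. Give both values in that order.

true; U

In Ł3: ψ ∨ χ = U ∨ true = true
χ → χ = true → true = true
(ψ ∨ χ) → (χ → χ) = true → true = true
ψ ∨ ψ = U ∨ U = U
χ ∨ (ψ ∨ ψ) = true ∨ U = true
((ψ ∨ χ) → (χ → χ)) → (χ ∨ (ψ ∨ ψ)) = true → true = true
In Bochvar's internal three-valued logic: ψ ∨ χ = U ∨ true = U
χ → χ = true → true = true
(ψ ∨ χ) → (χ → χ) = U → true = U
ψ ∨ ψ = U ∨ U = U
χ ∨ (ψ ∨ ψ) = true ∨ U = U
((ψ ∨ χ) → (χ → χ)) → (χ ∨ (ψ ∨ ψ)) = U → U = U
They differ because Ł3 and Bochvar's internal three-valued logic treat U differently under the binary connectives.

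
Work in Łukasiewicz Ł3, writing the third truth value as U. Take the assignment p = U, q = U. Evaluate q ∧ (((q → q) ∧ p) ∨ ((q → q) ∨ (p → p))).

q → q = U → U = 1
(q → q) ∧ p = 1 ∧ U = U
q → q = U → U = 1
p → p = U → U = 1
(q → q) ∨ (p → p) = 1 ∨ 1 = 1
((q → q) ∧ p) ∨ ((q → q) ∨ (p → p)) = U ∨ 1 = 1
q ∧ (((q → q) ∧ p) ∨ ((q → q) ∨ (p → p))) = U ∧ 1 = U

U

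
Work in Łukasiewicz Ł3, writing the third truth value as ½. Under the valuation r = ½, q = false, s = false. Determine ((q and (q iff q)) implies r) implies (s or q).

q iff q = false iff false = true
q and (q iff q) = false and true = false
(q and (q iff q)) implies r = false implies ½ = true  [min(1, 1−0+½)]
s or q = false or false = false
((q and (q iff q)) implies r) implies (s or q) = true implies false = false

false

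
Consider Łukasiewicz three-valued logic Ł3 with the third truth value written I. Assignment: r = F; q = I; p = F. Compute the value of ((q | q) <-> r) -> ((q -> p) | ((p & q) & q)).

T

q | q = I | I = I
(q | q) <-> r = I <-> F = I
q -> p = I -> F = I
p & q = F & I = F
(p & q) & q = F & I = F
(q -> p) | ((p & q) & q) = I | F = I
((q | q) <-> r) -> ((q -> p) | ((p & q) & q)) = I -> I = T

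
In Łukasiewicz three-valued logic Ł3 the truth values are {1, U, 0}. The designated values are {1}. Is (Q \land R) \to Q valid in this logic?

Every assignment of Q, R over {1, U, 0} gives a value in {1}.
In particular, with Q=U, R=U: (Q \land R) \to Q = 1.

Yes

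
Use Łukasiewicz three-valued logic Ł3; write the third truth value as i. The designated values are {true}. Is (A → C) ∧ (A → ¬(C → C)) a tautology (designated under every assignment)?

No

Countermodel: A=true, C=true gives false, which is not designated.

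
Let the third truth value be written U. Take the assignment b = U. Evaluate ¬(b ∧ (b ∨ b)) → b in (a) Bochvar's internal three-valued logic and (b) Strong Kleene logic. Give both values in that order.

In Bochvar's internal three-valued logic: b ∨ b = U ∨ U = U
b ∧ (b ∨ b) = U ∧ U = U
¬(b ∧ (b ∨ b)) = ¬U = U
¬(b ∧ (b ∨ b)) → b = U → U = U
In Strong Kleene logic: b ∨ b = U ∨ U = U
b ∧ (b ∨ b) = U ∧ U = U
¬(b ∧ (b ∨ b)) = ¬U = U
¬(b ∧ (b ∨ b)) → b = U → U = U  [¬U ∨ U]

U; U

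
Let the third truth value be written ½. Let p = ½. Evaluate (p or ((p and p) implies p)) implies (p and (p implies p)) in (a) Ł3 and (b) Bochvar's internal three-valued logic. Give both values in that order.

In Ł3: p and p = ½ and ½ = ½
(p and p) implies p = ½ implies ½ = ⊤
p or ((p and p) implies p) = ½ or ⊤ = ⊤
p implies p = ½ implies ½ = ⊤
p and (p implies p) = ½ and ⊤ = ½
(p or ((p and p) implies p)) implies (p and (p implies p)) = ⊤ implies ½ = ½
In Bochvar's internal three-valued logic: p and p = ½ and ½ = ½
(p and p) implies p = ½ implies ½ = ½  [any arg is the third value ⇒ result is the third value]
p or ((p and p) implies p) = ½ or ½ = ½
p implies p = ½ implies ½ = ½
p and (p implies p) = ½ and ½ = ½
(p or ((p and p) implies p)) implies (p and (p implies p)) = ½ implies ½ = ½

½; ½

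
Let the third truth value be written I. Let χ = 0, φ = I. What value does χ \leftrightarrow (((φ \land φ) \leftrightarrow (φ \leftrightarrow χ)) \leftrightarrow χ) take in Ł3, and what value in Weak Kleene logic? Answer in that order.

1; I

In Ł3: φ \land φ = I \land I = I
φ \leftrightarrow χ = I \leftrightarrow 0 = I  [1 − |½−0|]
(φ \land φ) \leftrightarrow (φ \leftrightarrow χ) = I \leftrightarrow I = 1
((φ \land φ) \leftrightarrow (φ \leftrightarrow χ)) \leftrightarrow χ = 1 \leftrightarrow 0 = 0
χ \leftrightarrow (((φ \land φ) \leftrightarrow (φ \leftrightarrow χ)) \leftrightarrow χ) = 0 \leftrightarrow 0 = 1
In Weak Kleene logic: φ \land φ = I \land I = I
φ \leftrightarrow χ = I \leftrightarrow 0 = I
(φ \land φ) \leftrightarrow (φ \leftrightarrow χ) = I \leftrightarrow I = I
((φ \land φ) \leftrightarrow (φ \leftrightarrow χ)) \leftrightarrow χ = I \leftrightarrow 0 = I
χ \leftrightarrow (((φ \land φ) \leftrightarrow (φ \leftrightarrow χ)) \leftrightarrow χ) = 0 \leftrightarrow I = I
They differ because Ł3 and Weak Kleene logic treat I differently under the binary connectives.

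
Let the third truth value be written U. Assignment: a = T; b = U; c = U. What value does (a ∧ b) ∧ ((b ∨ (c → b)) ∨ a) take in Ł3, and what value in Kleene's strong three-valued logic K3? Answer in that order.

In Ł3: a ∧ b = T ∧ U = U
c → b = U → U = T
b ∨ (c → b) = U ∨ T = T
(b ∨ (c → b)) ∨ a = T ∨ T = T
(a ∧ b) ∧ ((b ∨ (c → b)) ∨ a) = U ∧ T = U
In Kleene's strong three-valued logic K3: a ∧ b = T ∧ U = U
c → b = U → U = U  [¬U ∨ U]
b ∨ (c → b) = U ∨ U = U
(b ∨ (c → b)) ∨ a = U ∨ T = T
(a ∧ b) ∧ ((b ∨ (c → b)) ∨ a) = U ∧ T = U

U; U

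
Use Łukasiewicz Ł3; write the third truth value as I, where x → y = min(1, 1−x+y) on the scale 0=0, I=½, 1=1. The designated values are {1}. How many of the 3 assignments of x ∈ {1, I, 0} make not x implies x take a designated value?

x=1: 1 ✓
x=I: 1 ✓
x=0: 0 ·

2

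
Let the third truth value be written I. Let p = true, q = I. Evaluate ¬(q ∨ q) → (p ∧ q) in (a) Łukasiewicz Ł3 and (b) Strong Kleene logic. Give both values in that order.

true; I

In Łukasiewicz Ł3: q ∨ q = I ∨ I = I
¬(q ∨ q) = ¬I = I
p ∧ q = true ∧ I = I
¬(q ∨ q) → (p ∧ q) = I → I = true
In Strong Kleene logic: q ∨ q = I ∨ I = I
¬(q ∨ q) = ¬I = I
p ∧ q = true ∧ I = I
¬(q ∨ q) → (p ∧ q) = I → I = I  [¬I ∨ I]
They differ because Łukasiewicz Ł3 and Strong Kleene logic treat I differently under implication.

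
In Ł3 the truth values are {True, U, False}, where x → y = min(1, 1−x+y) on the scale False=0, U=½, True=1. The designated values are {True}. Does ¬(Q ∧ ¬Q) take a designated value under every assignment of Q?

No

Countermodel: Q=U gives U, which is not designated.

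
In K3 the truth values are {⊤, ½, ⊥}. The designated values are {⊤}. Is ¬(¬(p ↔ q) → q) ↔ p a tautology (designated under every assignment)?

No

Countermodel: p=⊤, q=⊤ gives ⊥, which is not designated.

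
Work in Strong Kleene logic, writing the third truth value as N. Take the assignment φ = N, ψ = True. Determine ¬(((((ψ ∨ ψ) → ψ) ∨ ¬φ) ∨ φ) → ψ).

ψ ∨ ψ = True ∨ True = True
(ψ ∨ ψ) → ψ = True → True = True
¬φ = ¬N = N
((ψ ∨ ψ) → ψ) ∨ ¬φ = True ∨ N = True
(((ψ ∨ ψ) → ψ) ∨ ¬φ) ∨ φ = True ∨ N = True
((((ψ ∨ ψ) → ψ) ∨ ¬φ) ∨ φ) → ψ = True → True = True
¬(((((ψ ∨ ψ) → ψ) ∨ ¬φ) ∨ φ) → ψ) = ¬True = False

False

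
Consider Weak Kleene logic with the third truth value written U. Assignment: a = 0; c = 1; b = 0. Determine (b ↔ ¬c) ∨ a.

1

¬c = ¬1 = 0
b ↔ ¬c = 0 ↔ 0 = 1
(b ↔ ¬c) ∨ a = 1 ∨ 0 = 1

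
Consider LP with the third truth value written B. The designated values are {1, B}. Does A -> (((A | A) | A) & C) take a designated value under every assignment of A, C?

No

Countermodel: A=1, C=0 gives 0, which is not designated.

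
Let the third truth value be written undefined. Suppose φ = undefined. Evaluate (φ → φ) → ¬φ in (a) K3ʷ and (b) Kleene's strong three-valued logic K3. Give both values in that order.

In K3ʷ: φ → φ = undefined → undefined = undefined
¬φ = ¬undefined = undefined
(φ → φ) → ¬φ = undefined → undefined = undefined
In Kleene's strong three-valued logic K3: φ → φ = undefined → undefined = undefined
¬φ = ¬undefined = undefined
(φ → φ) → ¬φ = undefined → undefined = undefined

undefined; undefined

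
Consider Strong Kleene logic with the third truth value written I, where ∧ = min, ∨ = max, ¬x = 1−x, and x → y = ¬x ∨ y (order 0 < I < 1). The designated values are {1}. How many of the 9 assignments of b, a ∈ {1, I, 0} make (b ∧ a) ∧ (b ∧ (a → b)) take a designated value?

1

Designated under: (b=1, a=1).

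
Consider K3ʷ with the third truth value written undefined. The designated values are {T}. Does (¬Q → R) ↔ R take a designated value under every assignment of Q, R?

Countermodel: Q=T, R=undefined gives undefined, which is not designated.

No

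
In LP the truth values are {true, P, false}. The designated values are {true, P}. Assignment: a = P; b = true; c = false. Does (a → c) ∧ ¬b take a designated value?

a → c = P → false = P  [¬P ∨ false]
¬b = ¬true = false
(a → c) ∧ ¬b = P ∧ false = false
false ∉ {true, P}.

No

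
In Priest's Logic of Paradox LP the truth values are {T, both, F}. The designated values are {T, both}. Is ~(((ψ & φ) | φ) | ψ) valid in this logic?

Countermodel: ψ=T, φ=T gives F, which is not designated.

No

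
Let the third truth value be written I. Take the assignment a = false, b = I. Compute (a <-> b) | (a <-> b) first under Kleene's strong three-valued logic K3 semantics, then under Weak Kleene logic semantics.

I; I

In Kleene's strong three-valued logic K3: a <-> b = false <-> I = I
a <-> b = false <-> I = I
(a <-> b) | (a <-> b) = I | I = I
In Weak Kleene logic: a <-> b = false <-> I = I
a <-> b = false <-> I = I
(a <-> b) | (a <-> b) = I | I = I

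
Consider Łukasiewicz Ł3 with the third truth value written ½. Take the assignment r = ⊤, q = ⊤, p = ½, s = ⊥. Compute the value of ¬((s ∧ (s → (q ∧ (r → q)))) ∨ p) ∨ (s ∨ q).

r → q = ⊤ → ⊤ = ⊤
q ∧ (r → q) = ⊤ ∧ ⊤ = ⊤
s → (q ∧ (r → q)) = ⊥ → ⊤ = ⊤
s ∧ (s → (q ∧ (r → q))) = ⊥ ∧ ⊤ = ⊥
(s ∧ (s → (q ∧ (r → q)))) ∨ p = ⊥ ∨ ½ = ½
¬((s ∧ (s → (q ∧ (r → q)))) ∨ p) = ¬½ = ½
s ∨ q = ⊥ ∨ ⊤ = ⊤
¬((s ∧ (s → (q ∧ (r → q)))) ∨ p) ∨ (s ∨ q) = ½ ∨ ⊤ = ⊤

⊤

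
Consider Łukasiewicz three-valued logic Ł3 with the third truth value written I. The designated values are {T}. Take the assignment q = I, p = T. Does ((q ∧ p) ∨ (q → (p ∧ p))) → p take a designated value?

q ∧ p = I ∧ T = I
p ∧ p = T ∧ T = T
q → (p ∧ p) = I → T = T
(q ∧ p) ∨ (q → (p ∧ p)) = I ∨ T = T
((q ∧ p) ∨ (q → (p ∧ p))) → p = T → T = T
T ∈ {T}.

Yes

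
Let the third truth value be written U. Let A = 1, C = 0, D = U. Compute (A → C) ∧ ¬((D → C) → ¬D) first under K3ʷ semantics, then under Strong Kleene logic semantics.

U; 0

In K3ʷ: A → C = 1 → 0 = 0
D → C = U → 0 = U  [any arg is the third value ⇒ result is the third value]
¬D = ¬U = U
(D → C) → ¬D = U → U = U
¬((D → C) → ¬D) = ¬U = U
(A → C) ∧ ¬((D → C) → ¬D) = 0 ∧ U = U
In Strong Kleene logic: A → C = 1 → 0 = 0
D → C = U → 0 = U  [¬U ∨ 0]
¬D = ¬U = U
(D → C) → ¬D = U → U = U
¬((D → C) → ¬D) = ¬U = U
(A → C) ∧ ¬((D → C) → ¬D) = 0 ∧ U = 0
They differ because K3ʷ and Strong Kleene logic treat U differently under the binary connectives.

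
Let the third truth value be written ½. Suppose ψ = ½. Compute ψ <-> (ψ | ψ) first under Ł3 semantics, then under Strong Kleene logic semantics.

In Ł3: ψ | ψ = ½ | ½ = ½
ψ <-> (ψ | ψ) = ½ <-> ½ = true  [1 − |½−½|]
In Strong Kleene logic: ψ | ψ = ½ | ½ = ½
ψ <-> (ψ | ψ) = ½ <-> ½ = ½
They differ because Ł3 and Strong Kleene logic treat ½ differently under implication.

true; ½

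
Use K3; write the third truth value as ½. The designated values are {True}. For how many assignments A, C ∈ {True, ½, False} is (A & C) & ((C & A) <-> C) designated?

Designated under: (A=True, C=True).

1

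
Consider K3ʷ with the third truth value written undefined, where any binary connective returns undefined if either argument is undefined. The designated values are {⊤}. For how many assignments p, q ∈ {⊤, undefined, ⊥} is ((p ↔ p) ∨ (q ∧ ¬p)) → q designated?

Designated under: (p=⊤, q=⊤); (p=⊥, q=⊤).

2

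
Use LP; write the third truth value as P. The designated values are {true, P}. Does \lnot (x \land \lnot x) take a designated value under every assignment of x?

Yes

Every assignment of x over {true, P, false} gives a value in {true, P}.
In particular, with x=P: \lnot (x \land \lnot x) = P.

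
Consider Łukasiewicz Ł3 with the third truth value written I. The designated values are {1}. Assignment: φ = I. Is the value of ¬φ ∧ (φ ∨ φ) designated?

¬φ = ¬I = I
φ ∨ φ = I ∨ I = I
¬φ ∧ (φ ∨ φ) = I ∧ I = I
I ∉ {1}.

No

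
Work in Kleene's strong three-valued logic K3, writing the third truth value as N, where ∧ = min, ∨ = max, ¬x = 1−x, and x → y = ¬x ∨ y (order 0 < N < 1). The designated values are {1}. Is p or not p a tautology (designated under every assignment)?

No

Countermodel: p=N gives N, which is not designated.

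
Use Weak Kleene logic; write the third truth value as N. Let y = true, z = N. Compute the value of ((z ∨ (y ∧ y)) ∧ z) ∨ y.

N

y ∧ y = true ∧ true = true
z ∨ (y ∧ y) = N ∨ true = N
(z ∨ (y ∧ y)) ∧ z = N ∧ N = N
((z ∨ (y ∧ y)) ∧ z) ∨ y = N ∨ true = N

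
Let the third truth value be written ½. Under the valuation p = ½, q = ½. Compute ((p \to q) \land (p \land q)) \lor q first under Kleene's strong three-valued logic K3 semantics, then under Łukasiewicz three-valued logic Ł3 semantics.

½; ½

In Kleene's strong three-valued logic K3: p \to q = ½ \to ½ = ½  [\lnot ½ \lor ½]
p \land q = ½ \land ½ = ½
(p \to q) \land (p \land q) = ½ \land ½ = ½
((p \to q) \land (p \land q)) \lor q = ½ \lor ½ = ½
In Łukasiewicz three-valued logic Ł3: p \to q = ½ \to ½ = true  [min(1, 1−½+½)]
p \land q = ½ \land ½ = ½
(p \to q) \land (p \land q) = true \land ½ = ½
((p \to q) \land (p \land q)) \lor q = ½ \lor ½ = ½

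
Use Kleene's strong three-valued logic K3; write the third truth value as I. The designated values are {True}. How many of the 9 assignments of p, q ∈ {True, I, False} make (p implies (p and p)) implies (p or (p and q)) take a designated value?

Designated under: (p=True, q=True); (p=True, q=I); (p=True, q=False).

3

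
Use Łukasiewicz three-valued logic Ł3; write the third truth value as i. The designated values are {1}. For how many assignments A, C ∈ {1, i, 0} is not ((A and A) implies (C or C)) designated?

1

Designated under: (A=1, C=0).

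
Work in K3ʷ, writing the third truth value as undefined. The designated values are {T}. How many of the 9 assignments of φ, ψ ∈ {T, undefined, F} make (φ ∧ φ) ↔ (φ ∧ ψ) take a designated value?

Designated under: (φ=T, ψ=T); (φ=F, ψ=T); (φ=F, ψ=F).

3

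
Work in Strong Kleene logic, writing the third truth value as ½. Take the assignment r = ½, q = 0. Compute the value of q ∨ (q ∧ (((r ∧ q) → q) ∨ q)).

r ∧ q = ½ ∧ 0 = 0
(r ∧ q) → q = 0 → 0 = 1
((r ∧ q) → q) ∨ q = 1 ∨ 0 = 1
q ∧ (((r ∧ q) → q) ∨ q) = 0 ∧ 1 = 0
q ∨ (q ∧ (((r ∧ q) → q) ∨ q)) = 0 ∨ 0 = 0

0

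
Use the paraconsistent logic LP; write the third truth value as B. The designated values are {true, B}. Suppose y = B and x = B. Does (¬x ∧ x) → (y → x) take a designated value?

Yes

¬x = ¬B = B
¬x ∧ x = B ∧ B = B
y → x = B → B = B  [¬B ∨ B]
(¬x ∧ x) → (y → x) = B → B = B
B ∈ {true, B}.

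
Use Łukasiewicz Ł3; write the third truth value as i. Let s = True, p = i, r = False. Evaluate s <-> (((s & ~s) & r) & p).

False

~s = ~True = False
s & ~s = True & False = False
(s & ~s) & r = False & False = False
((s & ~s) & r) & p = False & i = False
s <-> (((s & ~s) & r) & p) = True <-> False = False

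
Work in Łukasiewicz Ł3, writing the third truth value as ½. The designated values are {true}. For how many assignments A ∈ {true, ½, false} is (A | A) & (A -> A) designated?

A=true: true ✓
A=½: ½ ·
A=false: false ·

1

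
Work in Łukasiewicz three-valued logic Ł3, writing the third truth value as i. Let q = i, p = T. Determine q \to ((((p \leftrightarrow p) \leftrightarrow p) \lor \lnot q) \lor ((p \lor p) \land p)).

p \leftrightarrow p = T \leftrightarrow T = T
(p \leftrightarrow p) \leftrightarrow p = T \leftrightarrow T = T
\lnot q = \lnot i = i
((p \leftrightarrow p) \leftrightarrow p) \lor \lnot q = T \lor i = T
p \lor p = T \lor T = T
(p \lor p) \land p = T \land T = T
(((p \leftrightarrow p) \leftrightarrow p) \lor \lnot q) \lor ((p \lor p) \land p) = T \lor T = T
q \to ((((p \leftrightarrow p) \leftrightarrow p) \lor \lnot q) \lor ((p \lor p) \land p)) = i \to T = T  [min(1, 1−½+1)]

T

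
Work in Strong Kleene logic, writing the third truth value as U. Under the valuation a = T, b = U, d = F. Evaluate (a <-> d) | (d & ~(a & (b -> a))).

a <-> d = T <-> F = F
b -> a = U -> T = T  [~U | T]
a & (b -> a) = T & T = T
~(a & (b -> a)) = ~T = F
d & ~(a & (b -> a)) = F & F = F
(a <-> d) | (d & ~(a & (b -> a))) = F | F = F

F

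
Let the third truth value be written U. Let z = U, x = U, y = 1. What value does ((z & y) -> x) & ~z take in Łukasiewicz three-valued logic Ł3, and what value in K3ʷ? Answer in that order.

U; U

In Łukasiewicz three-valued logic Ł3: z & y = U & 1 = U
(z & y) -> x = U -> U = 1  [min(1, 1−½+½)]
~z = ~U = U
((z & y) -> x) & ~z = 1 & U = U
In K3ʷ: z & y = U & 1 = U
(z & y) -> x = U -> U = U  [any arg is the third value ⇒ result is the third value]
~z = ~U = U
((z & y) -> x) & ~z = U & U = U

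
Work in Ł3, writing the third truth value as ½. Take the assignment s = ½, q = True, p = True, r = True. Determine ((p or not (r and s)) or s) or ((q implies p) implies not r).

r and s = True and ½ = ½
not (r and s) = not ½ = ½
p or not (r and s) = True or ½ = True
(p or not (r and s)) or s = True or ½ = True
q implies p = True implies True = True
not r = not True = False
(q implies p) implies not r = True implies False = False
((p or not (r and s)) or s) or ((q implies p) implies not r) = True or False = True

True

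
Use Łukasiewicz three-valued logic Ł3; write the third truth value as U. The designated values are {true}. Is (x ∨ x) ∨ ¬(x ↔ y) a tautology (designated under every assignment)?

No

Countermodel: x=U, y=true gives U, which is not designated.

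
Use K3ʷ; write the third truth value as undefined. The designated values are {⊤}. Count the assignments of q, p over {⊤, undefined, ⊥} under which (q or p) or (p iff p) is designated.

Designated under: (q=⊤, p=⊤); (q=⊤, p=⊥); (q=⊥, p=⊤); (q=⊥, p=⊥).

4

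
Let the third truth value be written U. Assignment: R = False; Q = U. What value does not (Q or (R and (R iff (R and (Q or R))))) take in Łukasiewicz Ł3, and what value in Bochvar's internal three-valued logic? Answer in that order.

In Łukasiewicz Ł3: Q or R = U or False = U
R and (Q or R) = False and U = False
R iff (R and (Q or R)) = False iff False = True
R and (R iff (R and (Q or R))) = False and True = False
Q or (R and (R iff (R and (Q or R)))) = U or False = U
not (Q or (R and (R iff (R and (Q or R))))) = not U = U
In Bochvar's internal three-valued logic: Q or R = U or False = U
R and (Q or R) = False and U = U
R iff (R and (Q or R)) = False iff U = U
R and (R iff (R and (Q or R))) = False and U = U
Q or (R and (R iff (R and (Q or R)))) = U or U = U
not (Q or (R and (R iff (R and (Q or R))))) = not U = U

U; U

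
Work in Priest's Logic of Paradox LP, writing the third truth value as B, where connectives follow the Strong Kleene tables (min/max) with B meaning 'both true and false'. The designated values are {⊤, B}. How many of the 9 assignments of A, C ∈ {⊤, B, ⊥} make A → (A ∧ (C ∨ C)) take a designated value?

8

Of the 9 assignments, 8 give a value in {⊤, B}.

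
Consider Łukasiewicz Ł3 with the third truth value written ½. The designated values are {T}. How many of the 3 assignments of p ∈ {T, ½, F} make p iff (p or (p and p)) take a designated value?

3

p=T: T ✓
p=½: T ✓
p=F: T ✓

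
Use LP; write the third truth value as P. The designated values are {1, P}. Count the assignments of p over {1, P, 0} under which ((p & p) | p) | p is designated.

p=1: 1 ✓
p=P: P ✓
p=0: 0 ·

2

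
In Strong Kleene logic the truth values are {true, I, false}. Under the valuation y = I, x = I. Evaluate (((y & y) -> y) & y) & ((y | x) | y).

I

y & y = I & I = I
(y & y) -> y = I -> I = I  [~I | I]
((y & y) -> y) & y = I & I = I
y | x = I | I = I
(y | x) | y = I | I = I
(((y & y) -> y) & y) & ((y | x) | y) = I & I = I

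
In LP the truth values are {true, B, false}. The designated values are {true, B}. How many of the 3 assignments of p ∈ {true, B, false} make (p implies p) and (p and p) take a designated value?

p=true: true ✓
p=B: B ✓
p=false: false ·

2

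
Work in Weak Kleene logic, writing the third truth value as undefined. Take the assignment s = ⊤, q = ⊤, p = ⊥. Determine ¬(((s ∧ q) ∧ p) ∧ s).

s ∧ q = ⊤ ∧ ⊤ = ⊤
(s ∧ q) ∧ p = ⊤ ∧ ⊥ = ⊥
((s ∧ q) ∧ p) ∧ s = ⊥ ∧ ⊤ = ⊥
¬(((s ∧ q) ∧ p) ∧ s) = ¬⊥ = ⊤

⊤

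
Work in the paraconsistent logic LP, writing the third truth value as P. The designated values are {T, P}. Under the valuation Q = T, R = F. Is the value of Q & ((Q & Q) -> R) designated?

Q & Q = T & T = T
(Q & Q) -> R = T -> F = F
Q & ((Q & Q) -> R) = T & F = F
F ∉ {T, P}.

No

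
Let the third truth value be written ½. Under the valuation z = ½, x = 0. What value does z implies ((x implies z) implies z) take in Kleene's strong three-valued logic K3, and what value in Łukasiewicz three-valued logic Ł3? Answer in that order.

½; 1

In Kleene's strong three-valued logic K3: x implies z = 0 implies ½ = 1
(x implies z) implies z = 1 implies ½ = ½
z implies ((x implies z) implies z) = ½ implies ½ = ½
In Łukasiewicz three-valued logic Ł3: x implies z = 0 implies ½ = 1
(x implies z) implies z = 1 implies ½ = ½
z implies ((x implies z) implies z) = ½ implies ½ = 1
They differ because Kleene's strong three-valued logic K3 and Łukasiewicz three-valued logic Ł3 treat ½ differently under implication.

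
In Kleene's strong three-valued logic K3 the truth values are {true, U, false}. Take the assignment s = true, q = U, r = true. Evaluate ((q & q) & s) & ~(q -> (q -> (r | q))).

false

q & q = U & U = U
(q & q) & s = U & true = U
r | q = true | U = true
q -> (r | q) = U -> true = true  [~U | true]
q -> (q -> (r | q)) = U -> true = true
~(q -> (q -> (r | q))) = ~true = false
((q & q) & s) & ~(q -> (q -> (r | q))) = U & false = false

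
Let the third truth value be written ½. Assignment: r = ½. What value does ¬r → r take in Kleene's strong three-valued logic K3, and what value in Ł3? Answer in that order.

In Kleene's strong three-valued logic K3: ¬r = ¬½ = ½
¬r → r = ½ → ½ = ½  [¬½ ∨ ½]
In Ł3: ¬r = ¬½ = ½
¬r → r = ½ → ½ = true  [min(1, 1−½+½)]
They differ because Kleene's strong three-valued logic K3 and Ł3 treat ½ differently under implication.

½; true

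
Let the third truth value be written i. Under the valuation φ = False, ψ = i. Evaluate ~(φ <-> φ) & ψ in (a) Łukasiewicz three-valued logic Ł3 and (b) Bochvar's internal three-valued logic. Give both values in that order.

False; i

In Łukasiewicz three-valued logic Ł3: φ <-> φ = False <-> False = True
~(φ <-> φ) = ~True = False
~(φ <-> φ) & ψ = False & i = False
In Bochvar's internal three-valued logic: φ <-> φ = False <-> False = True
~(φ <-> φ) = ~True = False
~(φ <-> φ) & ψ = False & i = i
They differ because Łukasiewicz three-valued logic Ł3 and Bochvar's internal three-valued logic treat i differently under the binary connectives.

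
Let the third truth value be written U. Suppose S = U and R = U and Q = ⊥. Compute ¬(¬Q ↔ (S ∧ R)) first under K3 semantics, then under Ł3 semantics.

U; U

In K3: ¬Q = ¬⊥ = ⊤
S ∧ R = U ∧ U = U
¬Q ↔ (S ∧ R) = ⊤ ↔ U = U
¬(¬Q ↔ (S ∧ R)) = ¬U = U
In Ł3: ¬Q = ¬⊥ = ⊤
S ∧ R = U ∧ U = U
¬Q ↔ (S ∧ R) = ⊤ ↔ U = U
¬(¬Q ↔ (S ∧ R)) = ¬U = U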